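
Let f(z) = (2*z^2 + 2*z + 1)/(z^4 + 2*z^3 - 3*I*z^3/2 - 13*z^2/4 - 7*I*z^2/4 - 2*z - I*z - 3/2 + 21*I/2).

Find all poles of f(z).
The singularities of f are the zeros of the denominator. Factoring,
  z^4 + 2*z^3 - 3*I*z^3/2 - 13*z^2/4 - 7*I*z^2/4 - 2*z - I*z - 3/2 + 21*I/2 = (z + 1 + I)*(z - 3/2)*(z - 1/2 - 3*I/2)*(z + 3 - I)
so the candidates are z = -1 - I, z = 3/2, z = 1/2 + 3*I/2, z = -3 + I.

Check the numerator P(z) = 2*z^2 + 2*z + 1 at each one:
  P(-1 - I) = -1 + 2*I ≠ 0, so z = -1 - I is a (simple) pole.
  P(3/2) = 17/2 ≠ 0, so z = 3/2 is a (simple) pole.
  P(1/2 + 3*I/2) = -2 + 6*I ≠ 0, so z = 1/2 + 3*I/2 is a (simple) pole.
  P(-3 + I) = 11 - 10*I ≠ 0, so z = -3 + I is a (simple) pole.

Poles of f: {-3 + I, -1 - I, 1/2 + 3*I/2, 3/2}

Final answer: {-3 + I, -1 - I, 1/2 + 3*I/2, 3/2}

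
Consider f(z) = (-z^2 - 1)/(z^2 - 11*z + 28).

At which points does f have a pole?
The singularities of f are the zeros of the denominator. Factoring,
  z^2 - 11*z + 28 = (z - 4)*(z - 7)
so the candidates are z = 4, z = 7.

Check the numerator P(z) = -z^2 - 1 at each one:
  P(4) = -17 ≠ 0, so z = 4 is a (simple) pole.
  P(7) = -50 ≠ 0, so z = 7 is a (simple) pole.

Poles of f: {4, 7}

Final answer: {4, 7}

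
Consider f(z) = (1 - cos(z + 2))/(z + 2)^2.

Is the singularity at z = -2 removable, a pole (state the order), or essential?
removable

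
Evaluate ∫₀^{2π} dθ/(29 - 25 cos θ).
Call the integral J. The integrand is 2π-periodic and we integrate over a full period, so shifting θ does not change the value (θ → θ + π flips the sign of the trig term). Hence
  J = ∫₀^{2π} dθ/(29 + 25 cos θ).
Put z = e^{iθ}: then cos θ = (z + 1/z)/2, dθ = dz/(iz), and z runs once counterclockwise around |z| = 1:
  J = ∮_{|z|=1} 1/(29 + 25*(z + 1/z)/2) · dz/(iz) = (2/i) ∮_{|z|=1} dz/(25*z^2 + 58*z + 25).
The roots of 25*z^2 + 58*z + 25 are z = (-29 ± sqrt(29^2 - 25^2))/25, with sqrt(216) = 6*sqrt(6); their product is 1, so only z₊ = -29/25 + 6*sqrt(6)/25 lies inside the unit circle (z₋ = -29/25 - 6*sqrt(6)/25 lies outside).
z₊ is a simple zero of q(z) = 25*z^2 + 58*z + 25, so Res(1/q, z₊) = 1/q'(z₊) with q'(z) = 50*z + 58; and q'(z₊) = 25*(z₊ - z₋) = 12*sqrt(6).
Therefore J = (2/i) · 2πi · 1/(12*sqrt(6)) = 2*pi/(6*sqrt(6)) = sqrt(6)*pi/18

Final answer: sqrt(6)*pi/18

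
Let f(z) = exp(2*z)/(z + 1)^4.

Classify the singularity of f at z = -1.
Write f(z) = g(z)/(z + 1)^4 with g(z) = exp(2*z).
g is entire and g(-1) = exp(-2) ≠ 0, so no factor of (z + 1) cancels: the Laurent expansion of f about z = -1 starts at the power -4, i.e. lim_{z→z₀} (z - z₀)^4 f(z) = exp(-2) is finite and nonzero.
So z = -1 is a pole of order 4.

Final answer: pole of order 4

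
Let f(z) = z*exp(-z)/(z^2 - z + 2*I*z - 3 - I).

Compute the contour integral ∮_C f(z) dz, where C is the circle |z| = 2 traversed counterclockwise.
pi*(-2/3 + 2*I/3)*exp(1 + I)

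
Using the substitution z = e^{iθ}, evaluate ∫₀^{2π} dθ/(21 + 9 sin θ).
Call the integral J. The integrand is 2π-periodic and we integrate over a full period, so shifting θ does not change the value (θ → θ + π/2 turns sin θ into cos θ). Hence
  J = ∫₀^{2π} dθ/(21 + 9 cos θ).
Put z = e^{iθ}: then cos θ = (z + 1/z)/2, dθ = dz/(iz), and z runs once counterclockwise around |z| = 1:
  J = ∮_{|z|=1} 1/(21 + 9*(z + 1/z)/2) · dz/(iz) = (2/i) ∮_{|z|=1} dz/(9*z^2 + 42*z + 9).
The roots of 9*z^2 + 42*z + 9 are z = (-21 ± sqrt(21^2 - 9^2))/9, with sqrt(360) = 6*sqrt(10); their product is 1, so only z₊ = -7/3 + 2*sqrt(10)/3 lies inside the unit circle (z₋ = -7/3 - 2*sqrt(10)/3 lies outside).
z₊ is a simple zero of q(z) = 9*z^2 + 42*z + 9, so Res(1/q, z₊) = 1/q'(z₊) with q'(z) = 18*z + 42; and q'(z₊) = 9*(z₊ - z₋) = 12*sqrt(10).
Therefore J = (2/i) · 2πi · 1/(12*sqrt(10)) = 2*pi/(6*sqrt(10)) = sqrt(10)*pi/30

Final answer: sqrt(10)*pi/30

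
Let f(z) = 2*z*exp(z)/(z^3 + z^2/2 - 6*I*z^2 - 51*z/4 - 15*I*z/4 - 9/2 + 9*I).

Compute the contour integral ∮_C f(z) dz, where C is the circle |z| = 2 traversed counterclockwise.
pi*(16/13 - 24*I/13)*exp(3*I/2)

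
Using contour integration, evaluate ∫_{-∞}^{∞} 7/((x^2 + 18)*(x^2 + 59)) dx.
Let f(z) = 7/((z^2 + 18)*(z^2 + 59)). The denominator has no real zeros and deg Q - deg P = 4 ≥ 2, so the integral of f over the upper semicircle |z| = R tends to 0 as R → ∞. Closing the contour in the upper half-plane,
  ∫_{-∞}^{∞} f(x) dx = 2πi · Σ Res(f, z_k)  over the poles with Im z_k > 0.

Zeros of the denominator: z^2 + 18 = 0 gives z = ±3*sqrt(2)*I; z^2 + 59 = 0 gives z = ±sqrt(59)*I.
Upper half-plane: z = 3*sqrt(2)*I, z = sqrt(59)*I (simple).

Each pole is a simple zero of Q(z) = z^4 + 77*z^2 + 1062, so Res(f, z₀) = P(z₀)/Q'(z₀) with P(z) = 7, Q'(z) = 4*z^3 + 154*z:
  Res(f, 3*sqrt(2)*I) = (7)/(246*sqrt(2)*I) = -7*sqrt(2)*I/492
  Res(f, sqrt(59)*I) = (7)/(-82*sqrt(59)*I) = 7*sqrt(59)*I/4838

Sum of residues: 7*I*(-59*sqrt(2) + 6*sqrt(59))/29028
∫_{-∞}^{∞} f(x) dx = 2πi · (7*I*(-59*sqrt(2) + 6*sqrt(59))/29028) = 7*pi*(-6*sqrt(59) + 59*sqrt(2))/14514

Final answer: 7*pi*(-6*sqrt(59) + 59*sqrt(2))/14514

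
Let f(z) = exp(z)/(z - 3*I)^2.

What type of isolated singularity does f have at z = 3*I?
Write f(z) = g(z)/(z - 3*I)^2 with g(z) = exp(z).
g is entire and g(3*I) = exp(3*I) ≠ 0, so no factor of (z - 3*I) cancels: the Laurent expansion of f about z = 3*I starts at the power -2, i.e. lim_{z→z₀} (z - z₀)^2 f(z) = exp(3*I) is finite and nonzero.
So z = 3*I is a pole of order 2.

Final answer: pole of order 2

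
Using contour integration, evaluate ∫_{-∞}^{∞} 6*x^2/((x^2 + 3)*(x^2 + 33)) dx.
Let f(z) = 6*z^2/((z^2 + 3)*(z^2 + 33)). The denominator has no real zeros and deg Q - deg P = 2 ≥ 2, so the integral of f over the upper semicircle |z| = R tends to 0 as R → ∞. Closing the contour in the upper half-plane,
  ∫_{-∞}^{∞} f(x) dx = 2πi · Σ Res(f, z_k)  over the poles with Im z_k > 0.

Zeros of the denominator: z^2 + 3 = 0 gives z = ±sqrt(3)*I; z^2 + 33 = 0 gives z = ±sqrt(33)*I.
Upper half-plane: z = sqrt(3)*I, z = sqrt(33)*I (simple).

Each pole is a simple zero of Q(z) = z^4 + 36*z^2 + 99, so Res(f, z₀) = P(z₀)/Q'(z₀) with P(z) = 6*z^2, Q'(z) = 4*z^3 + 72*z:
  Res(f, sqrt(3)*I) = (-18)/(60*sqrt(3)*I) = sqrt(3)*I/10
  Res(f, sqrt(33)*I) = (-198)/(-60*sqrt(33)*I) = -sqrt(33)*I/10

Sum of residues: I*(-sqrt(33) + sqrt(3))/10
∫_{-∞}^{∞} f(x) dx = 2πi · (I*(-sqrt(33) + sqrt(3))/10) = pi*(-sqrt(3) + sqrt(33))/5

Final answer: pi*(-sqrt(3) + sqrt(33))/5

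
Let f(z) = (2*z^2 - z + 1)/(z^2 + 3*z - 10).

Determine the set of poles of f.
{-5, 2}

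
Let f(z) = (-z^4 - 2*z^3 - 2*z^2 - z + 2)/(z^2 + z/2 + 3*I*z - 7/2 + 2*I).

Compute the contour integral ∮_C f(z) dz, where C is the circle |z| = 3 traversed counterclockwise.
By the residue theorem, ∮_C f(z) dz = 2πi · (sum of the residues of f at the poles inside |z| = 3).

The denominator factors as (z - 1 + 2*I)*(z + 3/2 + I), so the singularities of f are simple poles at z = 1 - 2*I, z = -3/2 - I.
  |1 - 2*I|² = 5 < 9 = 3², so this pole is inside the contour.
  |-3/2 - I|² = 13/4 < 9 = 3², so this pole is inside the contour.

With P(z) = -z^4 - 2*z^3 - 2*z^2 - z + 2 and Q(z) = z^2 + z/2 + 3*I*z - 7/2 + 2*I, each pole is simple, so Res(f, z₀) = P(z₀)/Q'(z₀) with Q'(z) = 2*z + 1/2 + 3*I.
  Res(f, 1 - 2*I) = P(1 - 2*I)/Q'(1 - 2*I) = (36 - 18*I)/(5/2 - I) = 432/29 - 36*I/29
  Res(f, -3/2 - I) = P(-3/2 - I)/Q'(-3/2 - I) = (99/16 - I)/(-5/2 + I) = -527/232 - 59*I/116

Sum of residues inside C: 101/8 - 7*I/4
∮_C f(z) dz = 2πi · (101/8 - 7*I/4) = pi*(7/2 + 101*I/4)

Final answer: pi*(7/2 + 101*I/4)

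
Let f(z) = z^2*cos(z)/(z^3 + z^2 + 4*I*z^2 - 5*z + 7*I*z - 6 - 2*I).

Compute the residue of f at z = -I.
Write f(z) = P(z)/Q(z) with P(z) = z^2*cos(z) and Q(z) = z^3 + z^2 + 4*I*z^2 - 5*z + 7*I*z - 6 - 2*I.
The denominator factors as Q(z) = (z + 2)*(z - 1 + 3*I)*(z + I), so z = -I is a simple zero of Q and P is analytic there; z = -I is therefore a simple pole and
  Res(f, z₀) = P(z₀)/Q'(z₀).

Q'(z) = 3*z^2 + 2*z + 8*I*z - 5 + 7*I, so Q'(-I) = 5*I.
P(-I) = -cosh(1).

Res(f, -I) = (-cosh(1))/(5*I) = I*cosh(1)/5

Final answer: I*cosh(1)/5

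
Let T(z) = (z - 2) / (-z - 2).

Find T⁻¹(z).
Set w = T(z) = (z - 2) / (-z - 2) and solve for z:
  w*(-z - 2) = z - 2
  -2*w + z*(-w - 1) + 2 = 0
  z*(-w - 1) = 2*w - 2
  z = (2 - 2*w)/(w + 1)
Renaming the variable, T⁻¹(z) = (-2*z + 2)/(z + 1).
(Check: ad - bc = -4 ≠ 0, so T is invertible.)

Final answer: (-2*z + 2)/(z + 1)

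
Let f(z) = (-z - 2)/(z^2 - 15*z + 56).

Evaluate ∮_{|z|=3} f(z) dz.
0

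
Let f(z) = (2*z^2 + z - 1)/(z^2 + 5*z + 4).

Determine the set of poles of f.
The singularities of f are the zeros of the denominator. Factoring,
  z^2 + 5*z + 4 = (z + 1)*(z + 4)
so the candidates are z = -1, z = -4.

Check the numerator P(z) = 2*z^2 + z - 1 at each one:
  P(-1) = 0, so the factor (z + 1) cancels and z = -1 is only a removable singularity, not a pole.
  P(-4) = 27 ≠ 0, so z = -4 is a (simple) pole.

Poles of f: {-4}

Final answer: {-4}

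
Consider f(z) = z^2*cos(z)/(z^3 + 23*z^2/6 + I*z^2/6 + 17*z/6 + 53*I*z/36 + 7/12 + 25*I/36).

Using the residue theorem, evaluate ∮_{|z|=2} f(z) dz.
By the residue theorem, ∮_C f(z) dz = 2πi · (sum of the residues of f at the poles inside |z| = 2).

The denominator factors as (z + 1/3 + I/2)*(z + 3 - I/3)*(z + 1/2), so the singularities of f are simple poles at z = -1/3 - I/2, z = -3 + I/3, z = -1/2.
  |-1/3 - I/2|² = 13/36 < 4 = 2², so this pole is inside the contour.
  |-3 + I/3|² = 82/9 > 4 = 2², so this pole is outside the contour.
  |-1/2|² = 1/4 < 4 = 2², so this pole is inside the contour.

With P(z) = z^2*cos(z) and Q(z) = z^3 + 23*z^2/6 + I*z^2/6 + 17*z/6 + 53*I*z/36 + 7/12 + 25*I/36, each pole is simple, so Res(f, z₀) = P(z₀)/Q'(z₀) with Q'(z) = 3*z^2 + 23*z/3 + I*z/3 + 17/6 + 53*I/36.
  Res(f, -1/3 - I/2) = P(-1/3 - I/2)/Q'(-1/3 - I/2) = ((-5/36 + I/3)*cos(1/3 + I/2))/(1/36 - 53*I/36) = (-641/2810 - 253*I/2810)*cos(1/3 + I/2)
  Res(f, -1/2) = P(-1/2)/Q'(-1/2) = (cos(1/2)/4)/(-1/4 + 47*I/36) = (-81/2290 - 423*I/2290)*cos(1/2)

Sum of residues inside C: (-81/2290 - 423*I/2290)*cos(1/2) + (-641/2810 - 253*I/2810)*cos(1/3 + I/2)
∮_C f(z) dz = 2πi · ((-81/2290 - 423*I/2290)*cos(1/2) + (-641/2810 - 253*I/2810)*cos(1/3 + I/2)) = pi*(253/1405 - 641*I/1405)*cos(1/3 + I/2) + pi*(423/1145 - 81*I/1145)*cos(1/2)

Final answer: pi*(253/1405 - 641*I/1405)*cos(1/3 + I/2) + pi*(423/1145 - 81*I/1145)*cos(1/2)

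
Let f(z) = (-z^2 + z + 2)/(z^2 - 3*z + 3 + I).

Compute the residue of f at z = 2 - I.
-1 + I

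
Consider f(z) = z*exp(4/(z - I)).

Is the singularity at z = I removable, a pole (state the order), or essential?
Let u = z - I. Then
  e^(4/u) = Σ_{k≥0} (4)^k/(k!·u^k) = 1 + 4/u + 8/u^2 + 32/(3*u^3) + ...
which has infinitely many negative powers of u, so exp(4/(z - I)) has an essential singularity at z = I.
The extra factor z is a nonzero polynomial; if the product had at most a pole at z = I, dividing by that polynomial would leave exp(4/(z - I)) with at most a pole too — contradiction. (Equivalently, the product's Laurent series still has infinitely many negative powers.)
So the singularity is essential.

Final answer: essential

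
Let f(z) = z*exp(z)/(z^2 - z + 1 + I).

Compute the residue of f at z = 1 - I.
Write f(z) = P(z)/Q(z) with P(z) = z*exp(z) and Q(z) = z^2 - z + 1 + I.
The denominator factors as Q(z) = (z - I)*(z - 1 + I), so z = 1 - I is a simple zero of Q and P is analytic there; z = 1 - I is therefore a simple pole and
  Res(f, z₀) = P(z₀)/Q'(z₀).

Q'(z) = 2*z - 1, so Q'(1 - I) = 1 - 2*I.
P(1 - I) = (1 - I)*exp(1 - I).

Res(f, 1 - I) = ((1 - I)*exp(1 - I))/(1 - 2*I) = (3/5 + I/5)*exp(1 - I)

Final answer: (3/5 + I/5)*exp(1 - I)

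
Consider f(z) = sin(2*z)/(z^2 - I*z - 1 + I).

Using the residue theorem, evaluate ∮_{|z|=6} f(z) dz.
By the residue theorem, ∮_C f(z) dz = 2πi · (sum of the residues of f at the poles inside |z| = 6).

The denominator factors as (z - 1)*(z + 1 - I), so the singularities of f are simple poles at z = 1, z = -1 + I.
  |1|² = 1 < 36 = 6², so this pole is inside the contour.
  |-1 + I|² = 2 < 36 = 6², so this pole is inside the contour.

With P(z) = sin(2*z) and Q(z) = z^2 - I*z - 1 + I, each pole is simple, so Res(f, z₀) = P(z₀)/Q'(z₀) with Q'(z) = 2*z - I.
  Res(f, 1) = P(1)/Q'(1) = (sin(2))/(2 - I) = (2/5 + I/5)*sin(2)
  Res(f, -1 + I) = P(-1 + I)/Q'(-1 + I) = (-sin(2 - 2*I))/(-2 + I) = (2/5 + I/5)*sin(2 - 2*I)

Sum of residues inside C: (2/5 + I/5)*sin(2) + (2/5 + I/5)*sin(2 - 2*I)
∮_C f(z) dz = 2πi · ((2/5 + I/5)*sin(2) + (2/5 + I/5)*sin(2 - 2*I)) = pi*(-2/5 + 4*I/5)*sin(2) + pi*(-2/5 + 4*I/5)*sin(2 - 2*I)

Final answer: pi*(-2/5 + 4*I/5)*sin(2) + pi*(-2/5 + 4*I/5)*sin(2 - 2*I)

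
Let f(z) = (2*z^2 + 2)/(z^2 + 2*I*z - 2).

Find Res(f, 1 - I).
1 - 2*I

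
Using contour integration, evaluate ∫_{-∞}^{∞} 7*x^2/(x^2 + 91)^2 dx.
sqrt(91)*pi/26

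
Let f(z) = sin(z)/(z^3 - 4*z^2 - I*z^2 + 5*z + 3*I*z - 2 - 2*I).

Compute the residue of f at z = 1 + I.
Write f(z) = P(z)/Q(z) with P(z) = sin(z) and Q(z) = z^3 - 4*z^2 - I*z^2 + 5*z + 3*I*z - 2 - 2*I.
The denominator factors as Q(z) = (z - 1)*(z - 2)*(z - 1 - I), so z = 1 + I is a simple zero of Q and P is analytic there; z = 1 + I is therefore a simple pole and
  Res(f, z₀) = P(z₀)/Q'(z₀).

Q'(z) = 3*z^2 - 8*z - 2*I*z + 5 + 3*I, so Q'(1 + I) = -1 - I.
P(1 + I) = sin(1 + I).

Res(f, 1 + I) = (sin(1 + I))/(-1 - I) = (-1/2 + I/2)*sin(1 + I)

Final answer: (-1/2 + I/2)*sin(1 + I)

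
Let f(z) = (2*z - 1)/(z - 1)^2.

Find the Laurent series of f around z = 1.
1/(z - 1)^2 + 2/(z - 1)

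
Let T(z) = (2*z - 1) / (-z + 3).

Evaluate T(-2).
Substitute z = -2:
  numerator:   2*(-2) - 1 = -5
  denominator: -(-2) + 3 = 5
T(-2) = (-5)/(5) = -1

Final answer: -1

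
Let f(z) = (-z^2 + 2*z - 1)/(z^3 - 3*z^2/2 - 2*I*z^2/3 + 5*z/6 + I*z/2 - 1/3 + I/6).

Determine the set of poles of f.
The singularities of f are the zeros of the denominator. Factoring,
  z^3 - 3*z^2/2 - 2*I*z^2/3 + 5*z/6 + I*z/2 - 1/3 + I/6 = (z - 1/2 - I)*(z + I/3)*(z - 1)
so the candidates are z = 1/2 + I, z = -I/3, z = 1.

Check the numerator P(z) = -z^2 + 2*z - 1 at each one:
  P(1/2 + I) = 3/4 + I ≠ 0, so z = 1/2 + I is a (simple) pole.
  P(-I/3) = -8/9 - 2*I/3 ≠ 0, so z = -I/3 is a (simple) pole.
  P(1) = 0, so the factor (z - 1) cancels and z = 1 is only a removable singularity, not a pole.

Poles of f: {-I/3, 1/2 + I}

Final answer: {-I/3, 1/2 + I}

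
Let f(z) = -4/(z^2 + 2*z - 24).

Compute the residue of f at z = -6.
Write f(z) = P(z)/Q(z) with P(z) = -4 and Q(z) = z^2 + 2*z - 24.
The denominator factors as Q(z) = (z + 6)*(z - 4), so z = -6 is a simple zero of Q and P is analytic there; z = -6 is therefore a simple pole and
  Res(f, z₀) = P(z₀)/Q'(z₀).

Q'(z) = 2*z + 2, so Q'(-6) = -10.
P(-6) = -4.

Res(f, -6) = (-4)/(-10) = 2/5

Final answer: 2/5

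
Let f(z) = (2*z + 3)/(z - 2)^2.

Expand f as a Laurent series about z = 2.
Put w = z - (2), i.e. z = w + 2. The denominator is w^2, so it suffices to rewrite the numerator in powers of w.

P(z) = 2*z + 3
P(w + 2) = 7 + 2*w

Dividing each term by w^2:
  f = 7/w^2 + 2/w

Substituting back w = z - 2:
  f(z) = 7/(z - 2)^2 + 2/(z - 2)

The series is finite because the numerator is a polynomial; the negative powers form the principal part, and the coefficient of 1/(z - 2) gives Res(f, 2) = 2.

Final answer: 7/(z - 2)^2 + 2/(z - 2)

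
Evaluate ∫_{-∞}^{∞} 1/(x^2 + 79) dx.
Let f(z) = 1/(z^2 + 79). The denominator has no real zeros and deg Q - deg P = 2 ≥ 2, so the integral of f over the upper semicircle |z| = R tends to 0 as R → ∞. Closing the contour in the upper half-plane,
  ∫_{-∞}^{∞} f(x) dx = 2πi · Σ Res(f, z_k)  over the poles with Im z_k > 0.

Zeros of the denominator: z^2 + 79 = 0 gives z = ±sqrt(79)*I.
Upper half-plane: z = sqrt(79)*I (simple).

Each pole is a simple zero of Q(z) = z^2 + 79, so Res(f, z₀) = P(z₀)/Q'(z₀) with P(z) = 1, Q'(z) = 2*z:
  Res(f, sqrt(79)*I) = (1)/(2*sqrt(79)*I) = -sqrt(79)*I/158

∫_{-∞}^{∞} f(x) dx = 2πi · (-sqrt(79)*I/158) = sqrt(79)*pi/79

Final answer: sqrt(79)*pi/79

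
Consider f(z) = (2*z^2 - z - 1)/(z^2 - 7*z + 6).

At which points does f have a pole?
The singularities of f are the zeros of the denominator. Factoring,
  z^2 - 7*z + 6 = (z - 1)*(z - 6)
so the candidates are z = 1, z = 6.

Check the numerator P(z) = 2*z^2 - z - 1 at each one:
  P(1) = 0, so the factor (z - 1) cancels and z = 1 is only a removable singularity, not a pole.
  P(6) = 65 ≠ 0, so z = 6 is a (simple) pole.

Poles of f: {6}

Final answer: {6}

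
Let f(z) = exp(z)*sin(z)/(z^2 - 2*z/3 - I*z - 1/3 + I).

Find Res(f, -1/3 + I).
Write f(z) = P(z)/Q(z) with P(z) = exp(z)*sin(z) and Q(z) = z^2 - 2*z/3 - I*z - 1/3 + I.
The denominator factors as Q(z) = (z - 1)*(z + 1/3 - I), so z = -1/3 + I is a simple zero of Q and P is analytic there; z = -1/3 + I is therefore a simple pole and
  Res(f, z₀) = P(z₀)/Q'(z₀).

Q'(z) = 2*z - 2/3 - I, so Q'(-1/3 + I) = -4/3 + I.
P(-1/3 + I) = -exp(-1/3 + I)*sin(1/3 - I).

Res(f, -1/3 + I) = (-exp(-1/3 + I)*sin(1/3 - I))/(-4/3 + I) = (12/25 + 9*I/25)*exp(-1/3 + I)*sin(1/3 - I)

Final answer: (12/25 + 9*I/25)*exp(-1/3 + I)*sin(1/3 - I)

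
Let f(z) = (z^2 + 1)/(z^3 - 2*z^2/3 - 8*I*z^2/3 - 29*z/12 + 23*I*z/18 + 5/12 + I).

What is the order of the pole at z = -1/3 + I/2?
1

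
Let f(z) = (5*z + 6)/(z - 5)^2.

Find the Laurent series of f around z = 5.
Put w = z - (5), i.e. z = w + 5. The denominator is w^2, so it suffices to rewrite the numerator in powers of w.

P(z) = 5*z + 6
P(w + 5) = 31 + 5*w

Dividing each term by w^2:
  f = 31/w^2 + 5/w

Substituting back w = z - 5:
  f(z) = 31/(z - 5)^2 + 5/(z - 5)

The series is finite because the numerator is a polynomial; the negative powers form the principal part, and the coefficient of 1/(z - 5) gives Res(f, 5) = 5.

Final answer: 31/(z - 5)^2 + 5/(z - 5)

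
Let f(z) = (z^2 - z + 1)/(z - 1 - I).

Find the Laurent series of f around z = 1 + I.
I/(z - 1 - I) + 1 + 2*I + (z - 1 - I)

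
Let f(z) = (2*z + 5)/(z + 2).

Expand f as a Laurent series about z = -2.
Put w = z - (-2), i.e. z = w - 2. The denominator is w, so it suffices to rewrite the numerator in powers of w.

P(z) = 2*z + 5
P(w - 2) = 1 + 2*w

Dividing each term by w:
  f = 1/w + 2

Substituting back w = z + 2:
  f(z) = 1/(z + 2) + 2

The series is finite because the numerator is a polynomial; the negative powers form the principal part, and the coefficient of 1/(z + 2) gives Res(f, -2) = 1.

Final answer: 1/(z + 2) + 2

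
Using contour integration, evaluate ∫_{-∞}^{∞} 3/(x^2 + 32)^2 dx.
Let f(z) = 3/(z^2 + 32)^2. The denominator has no real zeros and deg Q - deg P = 4 ≥ 2, so the integral of f over the upper semicircle |z| = R tends to 0 as R → ∞. Closing the contour in the upper half-plane,
  ∫_{-∞}^{∞} f(x) dx = 2πi · Σ Res(f, z_k)  over the poles with Im z_k > 0.

Zeros of the denominator: z^2 + 32 = 0 gives z = ±4*sqrt(2)*I.
Upper half-plane: z = 4*sqrt(2)*I (a pole of order 2).

Write f(z) = g(z)/(z - 4*sqrt(2)*I)^2 with g(z) = 3/(z + 4*sqrt(2)*I)^2. For a double pole, Res(f, z₀) = g'(z₀):
  g'(z) = -6/(z + 4*sqrt(2)*I)^3
  Res(f, 4*sqrt(2)*I) = g'(4*sqrt(2)*I) = -3*sqrt(2)*I/1024

∫_{-∞}^{∞} f(x) dx = 2πi · (-3*sqrt(2)*I/1024) = 3*sqrt(2)*pi/512

Final answer: 3*sqrt(2)*pi/512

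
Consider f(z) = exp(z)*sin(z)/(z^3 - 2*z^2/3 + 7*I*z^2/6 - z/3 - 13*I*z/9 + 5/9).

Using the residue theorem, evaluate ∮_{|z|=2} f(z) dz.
pi*(-45/26 + 9*I/26)*exp(-1/3 - I)*sin(1/3 + I) + pi*(216/793 + 2016*I/793)*exp(-I/2)*sinh(1/2) + pi*(99/122 + 9*I/122)*exp(1 + I/3)*sin(1 + I/3)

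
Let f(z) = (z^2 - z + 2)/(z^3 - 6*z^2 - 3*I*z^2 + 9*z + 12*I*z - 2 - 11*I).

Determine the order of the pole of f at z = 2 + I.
Factor the denominator:
  z^3 - 6*z^2 - 3*I*z^2 + 9*z + 12*I*z - 2 - 11*I = (z - 2 - I)^3

The numerator P(z) = z^2 - z + 2 has P(2 + I) = 3 + 3*I ≠ 0, so no factor of (z - 2 - I) cancels.
Near z = 2 + I we can therefore write f(z) = g(z)/(z - 2 - I)^3 with g analytic at 2 + I and g(2 + I) ≠ 0 (g is just the numerator).

Hence z = 2 + I is a pole of order 3.

Final answer: 3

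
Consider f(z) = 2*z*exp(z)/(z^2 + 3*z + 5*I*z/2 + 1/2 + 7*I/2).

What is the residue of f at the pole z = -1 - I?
(-12/5 - 4*I/5)*exp(-1 - I)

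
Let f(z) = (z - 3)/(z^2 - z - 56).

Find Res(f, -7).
Write f(z) = P(z)/Q(z) with P(z) = z - 3 and Q(z) = z^2 - z - 56.
The denominator factors as Q(z) = (z + 7)*(z - 8), so z = -7 is a simple zero of Q and P is analytic there; z = -7 is therefore a simple pole and
  Res(f, z₀) = P(z₀)/Q'(z₀).

Q'(z) = 2*z - 1, so Q'(-7) = -15.
P(-7) = -10.

Res(f, -7) = (-10)/(-15) = 2/3

Final answer: 2/3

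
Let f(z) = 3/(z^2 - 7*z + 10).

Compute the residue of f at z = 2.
Write f(z) = P(z)/Q(z) with P(z) = 3 and Q(z) = z^2 - 7*z + 10.
The denominator factors as Q(z) = (z - 5)*(z - 2), so z = 2 is a simple zero of Q and P is analytic there; z = 2 is therefore a simple pole and
  Res(f, z₀) = P(z₀)/Q'(z₀).

Q'(z) = 2*z - 7, so Q'(2) = -3.
P(2) = 3.

Res(f, 2) = (3)/(-3) = -1

Final answer: -1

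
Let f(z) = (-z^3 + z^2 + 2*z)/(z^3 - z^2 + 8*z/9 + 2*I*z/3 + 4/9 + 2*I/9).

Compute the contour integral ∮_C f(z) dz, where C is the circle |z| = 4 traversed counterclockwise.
By the residue theorem, ∮_C f(z) dz = 2πi · (sum of the residues of f at the poles inside |z| = 4).

The denominator factors as (z + 1/3)*(z - 1/3 - I)*(z - 1 + I), so the singularities of f are simple poles at z = -1/3, z = 1/3 + I, z = 1 - I.
  |-1/3|² = 1/9 < 16 = 4², so this pole is inside the contour.
  |1/3 + I|² = 10/9 < 16 = 4², so this pole is inside the contour.
  |1 - I|² = 2 < 16 = 4², so this pole is inside the contour.

With P(z) = -z^3 + z^2 + 2*z and Q(z) = z^3 - z^2 + 8*z/9 + 2*I*z/3 + 4/9 + 2*I/9, each pole is simple, so Res(f, z₀) = P(z₀)/Q'(z₀) with Q'(z) = 3*z^2 - 2*z + 8/9 + 2*I/3.
  Res(f, -1/3) = P(-1/3)/Q'(-1/3) = (-14/27)/(17/9 + 2*I/3) = -238/975 + 28*I/325
  Res(f, 1/3 + I) = P(1/3 + I)/Q'(1/3 + I) = (20/27 + 10*I/3)/(-22/9 + 2*I/3) = 5/78 - 35*I/26
  Res(f, 1 - I) = P(1 - I)/Q'(1 - I) = (4 - 2*I)/(-10/9 - 10*I/3) = 9/50 + 63*I/50

Sum of residues inside C: 0
∮_C f(z) dz = 2πi · (0) = 0

Final answer: 0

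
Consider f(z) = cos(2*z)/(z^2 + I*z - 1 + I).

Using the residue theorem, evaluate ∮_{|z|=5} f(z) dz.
By the residue theorem, ∮_C f(z) dz = 2πi · (sum of the residues of f at the poles inside |z| = 5).

The denominator factors as (z - 1 + I)*(z + 1), so the singularities of f are simple poles at z = 1 - I, z = -1.
  |1 - I|² = 2 < 25 = 5², so this pole is inside the contour.
  |-1|² = 1 < 25 = 5², so this pole is inside the contour.

With P(z) = cos(2*z) and Q(z) = z^2 + I*z - 1 + I, each pole is simple, so Res(f, z₀) = P(z₀)/Q'(z₀) with Q'(z) = 2*z + I.
  Res(f, 1 - I) = P(1 - I)/Q'(1 - I) = (cos(2 - 2*I))/(2 - I) = (2/5 + I/5)*cos(2 - 2*I)
  Res(f, -1) = P(-1)/Q'(-1) = (cos(2))/(-2 + I) = (-2/5 - I/5)*cos(2)

Sum of residues inside C: (-2/5 - I/5)*cos(2) + (2/5 + I/5)*cos(2 - 2*I)
∮_C f(z) dz = 2πi · ((-2/5 - I/5)*cos(2) + (2/5 + I/5)*cos(2 - 2*I)) = pi*(-2/5 + 4*I/5)*cos(2 - 2*I) + pi*(2/5 - 4*I/5)*cos(2)

Final answer: pi*(-2/5 + 4*I/5)*cos(2 - 2*I) + pi*(2/5 - 4*I/5)*cos(2)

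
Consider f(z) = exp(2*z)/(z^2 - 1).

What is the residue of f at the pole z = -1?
-exp(-2)/2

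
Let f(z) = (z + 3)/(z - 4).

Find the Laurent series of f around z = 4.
Put w = z - (4), i.e. z = w + 4. The denominator is w, so it suffices to rewrite the numerator in powers of w.

P(z) = z + 3
P(w + 4) = 7 + w

Dividing each term by w:
  f = 7/w + 1

Substituting back w = z - 4:
  f(z) = 7/(z - 4) + 1

The series is finite because the numerator is a polynomial; the negative powers form the principal part, and the coefficient of 1/(z - 4) gives Res(f, 4) = 7.

Final answer: 7/(z - 4) + 1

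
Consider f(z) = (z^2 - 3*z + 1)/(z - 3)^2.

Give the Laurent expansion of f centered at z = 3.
Put w = z - (3), i.e. z = w + 3. The denominator is w^2, so it suffices to rewrite the numerator in powers of w.

P(z) = z^2 - 3*z + 1
P(w + 3) = 1 + 3*w + w^2

Dividing each term by w^2:
  f = 1/w^2 + 3/w + 1

Substituting back w = z - 3:
  f(z) = 1/(z - 3)^2 + 3/(z - 3) + 1

The series is finite because the numerator is a polynomial; the negative powers form the principal part, and the coefficient of 1/(z - 3) gives Res(f, 3) = 3.

Final answer: 1/(z - 3)^2 + 3/(z - 3) + 1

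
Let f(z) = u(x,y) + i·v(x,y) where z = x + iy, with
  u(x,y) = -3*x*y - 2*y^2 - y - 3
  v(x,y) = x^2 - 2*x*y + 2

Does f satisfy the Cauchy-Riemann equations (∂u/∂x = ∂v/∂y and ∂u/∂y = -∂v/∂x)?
∂u/∂x = -3*y
∂v/∂y = -2*x
∂u/∂y = -3*x - 4*y - 1
∂v/∂x = 2*x - 2*y
∂u/∂x ≠ ∂v/∂y and ∂u/∂y ≠ -∂v/∂x; the Cauchy-Riemann equations are not satisfied, so f is not analytic.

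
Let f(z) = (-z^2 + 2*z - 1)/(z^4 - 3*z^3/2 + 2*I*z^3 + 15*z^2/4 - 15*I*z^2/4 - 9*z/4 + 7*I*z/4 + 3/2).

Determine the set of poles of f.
The singularities of f are the zeros of the denominator. Factoring,
  z^4 - 3*z^3/2 + 2*I*z^3 + 15*z^2/4 - 15*I*z^2/4 - 9*z/4 + 7*I*z/4 + 3/2 = (z - I/2)*(z + 3*I)*(z - 1/2 + I/2)*(z - 1 - I)
so the candidates are z = I/2, z = -3*I, z = 1/2 - I/2, z = 1 + I.

Check the numerator P(z) = -z^2 + 2*z - 1 at each one:
  P(I/2) = -3/4 + I ≠ 0, so z = I/2 is a (simple) pole.
  P(-3*I) = 8 - 6*I ≠ 0, so z = -3*I is a (simple) pole.
  P(1/2 - I/2) = -I/2 ≠ 0, so z = 1/2 - I/2 is a (simple) pole.
  P(1 + I) = 1 ≠ 0, so z = 1 + I is a (simple) pole.

Poles of f: {-3*I, I/2, 1/2 - I/2, 1 + I}

Final answer: {-3*I, I/2, 1/2 - I/2, 1 + I}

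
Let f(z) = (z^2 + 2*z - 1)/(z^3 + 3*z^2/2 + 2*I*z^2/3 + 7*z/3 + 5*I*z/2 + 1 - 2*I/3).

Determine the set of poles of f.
The singularities of f are the zeros of the denominator. Factoring,
  z^3 + 3*z^2/2 + 2*I*z^2/3 + 7*z/3 + 5*I*z/2 + 1 - 2*I/3 = (z + 2*I)*(z + 3/2 - I)*(z - I/3)
so the candidates are z = -2*I, z = -3/2 + I, z = I/3.

Check the numerator P(z) = z^2 + 2*z - 1 at each one:
  P(-2*I) = -5 - 4*I ≠ 0, so z = -2*I is a (simple) pole.
  P(-3/2 + I) = -11/4 - I ≠ 0, so z = -3/2 + I is a (simple) pole.
  P(I/3) = -10/9 + 2*I/3 ≠ 0, so z = I/3 is a (simple) pole.

Poles of f: {-3/2 + I, -2*I, I/3}

Final answer: {-3/2 + I, -2*I, I/3}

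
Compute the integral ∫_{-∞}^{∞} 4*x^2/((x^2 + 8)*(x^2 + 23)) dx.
Let f(z) = 4*z^2/((z^2 + 8)*(z^2 + 23)). The denominator has no real zeros and deg Q - deg P = 2 ≥ 2, so the integral of f over the upper semicircle |z| = R tends to 0 as R → ∞. Closing the contour in the upper half-plane,
  ∫_{-∞}^{∞} f(x) dx = 2πi · Σ Res(f, z_k)  over the poles with Im z_k > 0.

Zeros of the denominator: z^2 + 8 = 0 gives z = ±2*sqrt(2)*I; z^2 + 23 = 0 gives z = ±sqrt(23)*I.
Upper half-plane: z = 2*sqrt(2)*I, z = sqrt(23)*I (simple).

Each pole is a simple zero of Q(z) = z^4 + 31*z^2 + 184, so Res(f, z₀) = P(z₀)/Q'(z₀) with P(z) = 4*z^2, Q'(z) = 4*z^3 + 62*z:
  Res(f, 2*sqrt(2)*I) = (-32)/(60*sqrt(2)*I) = 4*sqrt(2)*I/15
  Res(f, sqrt(23)*I) = (-92)/(-30*sqrt(23)*I) = -2*sqrt(23)*I/15

Sum of residues: 2*I*(-sqrt(23) + 2*sqrt(2))/15
∫_{-∞}^{∞} f(x) dx = 2πi · (2*I*(-sqrt(23) + 2*sqrt(2))/15) = 4*pi*(-2*sqrt(2) + sqrt(23))/15

Final answer: 4*pi*(-2*sqrt(2) + sqrt(23))/15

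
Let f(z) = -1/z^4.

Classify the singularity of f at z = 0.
Write f(z) = g(z)/z^4 with g(z) = -1.
g is entire and g(0) = -1 ≠ 0, so no factor of (z) cancels: the Laurent expansion of f about z = 0 starts at the power -4, i.e. lim_{z→z₀} (z - z₀)^4 f(z) = -1 is finite and nonzero.
So z = 0 is a pole of order 4.

Final answer: pole of order 4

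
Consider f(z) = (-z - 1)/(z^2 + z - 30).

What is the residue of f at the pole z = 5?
Write f(z) = P(z)/Q(z) with P(z) = -z - 1 and Q(z) = z^2 + z - 30.
The denominator factors as Q(z) = (z - 5)*(z + 6), so z = 5 is a simple zero of Q and P is analytic there; z = 5 is therefore a simple pole and
  Res(f, z₀) = P(z₀)/Q'(z₀).

Q'(z) = 2*z + 1, so Q'(5) = 11.
P(5) = -6.

Res(f, 5) = (-6)/(11) = -6/11

Final answer: -6/11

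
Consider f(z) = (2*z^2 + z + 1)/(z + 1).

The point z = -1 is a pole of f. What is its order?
Factor the denominator:
  z + 1 = (z + 1)

The numerator P(z) = 2*z^2 + z + 1 has P(-1) = 2 ≠ 0, so no factor of (z + 1) cancels.
Near z = -1 we can therefore write f(z) = g(z)/(z + 1) with g analytic at -1 and g(-1) ≠ 0 (g is just the numerator).

Hence z = -1 is a pole of order 1.

Final answer: 1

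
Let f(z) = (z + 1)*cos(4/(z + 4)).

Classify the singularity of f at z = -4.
Let u = z + 4. Then
  cos(4/u) = Σ_{k≥0} (-1)^k (4)^(2k)/((2k)!·u^(2k)) = 1 - 8/u^2 + 32/(3*u^4) + ...
which has infinitely many negative powers of u, so cos(4/(z + 4)) has an essential singularity at z = -4.
The extra factor z + 1 is a nonzero polynomial; if the product had at most a pole at z = -4, dividing by that polynomial would leave cos(4/(z + 4)) with at most a pole too — contradiction. (Equivalently, the product's Laurent series still has infinitely many negative powers.)
So the singularity is essential.

Final answer: essential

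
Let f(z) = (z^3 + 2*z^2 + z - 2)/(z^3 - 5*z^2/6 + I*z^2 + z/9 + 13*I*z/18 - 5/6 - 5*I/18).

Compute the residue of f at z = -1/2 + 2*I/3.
Write f(z) = P(z)/Q(z) with P(z) = z^3 + 2*z^2 + z - 2 and Q(z) = z^3 - 5*z^2/6 + I*z^2 + z/9 + 13*I*z/18 - 5/6 - 5*I/18.
The denominator factors as Q(z) = (z - 1/3 + 2*I/3)*(z + 1/2 - 2*I/3)*(z - 1 + I), so z = -1/2 + 2*I/3 is a simple zero of Q and P is analytic there; z = -1/2 + 2*I/3 is therefore a simple pole and
  Res(f, z₀) = P(z₀)/Q'(z₀).

Q'(z) = 3*z^2 - 5*z/3 + 2*I*z + 1/9 + 13*I/18, so Q'(-1/2 + 2*I/3) = -35/36 - 61*I/18.
P(-1/2 + 2*I/3) = -169/72 - 25*I/54.

Res(f, -1/2 + 2*I/3) = (-169/72 - 25*I/54)/(-35/36 - 61*I/18) = 29945/96654 - 29177*I/48327

Final answer: 29945/96654 - 29177*I/48327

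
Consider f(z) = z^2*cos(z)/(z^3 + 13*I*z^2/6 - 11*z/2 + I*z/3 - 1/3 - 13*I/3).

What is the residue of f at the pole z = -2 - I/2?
(3603/9809 + 3540*I/9809)*cos(2 + I/2)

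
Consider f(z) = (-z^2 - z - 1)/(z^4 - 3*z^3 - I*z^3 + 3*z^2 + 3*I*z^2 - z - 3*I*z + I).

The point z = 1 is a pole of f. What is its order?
3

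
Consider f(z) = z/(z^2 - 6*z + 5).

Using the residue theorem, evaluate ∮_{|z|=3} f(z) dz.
-I*pi/2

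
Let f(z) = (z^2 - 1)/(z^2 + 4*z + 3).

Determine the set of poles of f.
The singularities of f are the zeros of the denominator. Factoring,
  z^2 + 4*z + 3 = (z + 1)*(z + 3)
so the candidates are z = -1, z = -3.

Check the numerator P(z) = z^2 - 1 at each one:
  P(-1) = 0, so the factor (z + 1) cancels and z = -1 is only a removable singularity, not a pole.
  P(-3) = 8 ≠ 0, so z = -3 is a (simple) pole.

Poles of f: {-3}

Final answer: {-3}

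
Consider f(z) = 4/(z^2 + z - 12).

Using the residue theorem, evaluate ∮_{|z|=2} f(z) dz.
0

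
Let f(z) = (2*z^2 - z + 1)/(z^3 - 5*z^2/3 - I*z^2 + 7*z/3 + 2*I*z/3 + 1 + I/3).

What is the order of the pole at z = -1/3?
Factor the denominator:
  z^3 - 5*z^2/3 - I*z^2 + 7*z/3 + 2*I*z/3 + 1 + I/3 = (z + 1/3)*(z - 1 - 2*I)*(z - 1 + I)

The numerator P(z) = 2*z^2 - z + 1 has P(-1/3) = 14/9 ≠ 0, so no factor of (z + 1/3) cancels.
Near z = -1/3 we can therefore write f(z) = g(z)/(z + 1/3) with g analytic at -1/3 and g(-1/3) ≠ 0 (g is the numerator divided by the remaining denominator factors).

Hence z = -1/3 is a pole of order 1.

Final answer: 1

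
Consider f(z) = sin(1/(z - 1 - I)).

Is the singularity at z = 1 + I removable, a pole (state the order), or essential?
essential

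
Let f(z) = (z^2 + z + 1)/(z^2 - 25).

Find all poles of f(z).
{-5, 5}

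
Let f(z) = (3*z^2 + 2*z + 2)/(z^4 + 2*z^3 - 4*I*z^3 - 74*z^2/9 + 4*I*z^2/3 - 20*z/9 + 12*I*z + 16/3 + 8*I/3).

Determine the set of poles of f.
The singularities of f are the zeros of the denominator. Factoring,
  z^4 + 2*z^3 - 4*I*z^3 - 74*z^2/9 + 4*I*z^2/3 - 20*z/9 + 12*I*z + 16/3 + 8*I/3 = (z - 2)*(z + 1 - I/3)*(z - 2*I/3)*(z + 3 - 3*I)
so the candidates are z = 2, z = -1 + I/3, z = 2*I/3, z = -3 + 3*I.

Check the numerator P(z) = 3*z^2 + 2*z + 2 at each one:
  P(2) = 18 ≠ 0, so z = 2 is a (simple) pole.
  P(-1 + I/3) = 8/3 - 4*I/3 ≠ 0, so z = -1 + I/3 is a (simple) pole.
  P(2*I/3) = 2/3 + 4*I/3 ≠ 0, so z = 2*I/3 is a (simple) pole.
  P(-3 + 3*I) = -4 - 48*I ≠ 0, so z = -3 + 3*I is a (simple) pole.

Poles of f: {-3 + 3*I, -1 + I/3, 2*I/3, 2}

Final answer: {-3 + 3*I, -1 + I/3, 2*I/3, 2}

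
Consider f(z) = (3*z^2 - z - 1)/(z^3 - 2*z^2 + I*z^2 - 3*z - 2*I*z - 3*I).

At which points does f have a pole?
The singularities of f are the zeros of the denominator. Factoring,
  z^3 - 2*z^2 + I*z^2 - 3*z - 2*I*z - 3*I = (z + 1)*(z + I)*(z - 3)
so the candidates are z = -1, z = -I, z = 3.

Check the numerator P(z) = 3*z^2 - z - 1 at each one:
  P(-1) = 3 ≠ 0, so z = -1 is a (simple) pole.
  P(-I) = -4 + I ≠ 0, so z = -I is a (simple) pole.
  P(3) = 23 ≠ 0, so z = 3 is a (simple) pole.

Poles of f: {-1, -I, 3}

Final answer: {-1, -I, 3}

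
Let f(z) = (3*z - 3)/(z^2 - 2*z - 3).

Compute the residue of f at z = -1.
3/2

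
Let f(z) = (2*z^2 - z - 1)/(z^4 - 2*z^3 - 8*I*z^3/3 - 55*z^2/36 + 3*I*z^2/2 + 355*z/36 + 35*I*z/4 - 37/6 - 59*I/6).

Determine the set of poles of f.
{-2, 1 + I/3, 3/2 - 2*I/3, 3/2 + 3*I}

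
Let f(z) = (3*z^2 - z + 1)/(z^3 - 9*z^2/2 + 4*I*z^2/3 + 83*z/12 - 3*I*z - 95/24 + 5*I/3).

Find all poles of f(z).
The singularities of f are the zeros of the denominator. Factoring,
  z^3 - 9*z^2/2 + 4*I*z^2/3 + 83*z/12 - 3*I*z - 95/24 + 5*I/3 = (z - 2 + 3*I/2)*(z - 1 - I/2)*(z - 3/2 + I/3)
so the candidates are z = 2 - 3*I/2, z = 1 + I/2, z = 3/2 - I/3.

Check the numerator P(z) = 3*z^2 - z + 1 at each one:
  P(2 - 3*I/2) = 17/4 - 33*I/2 ≠ 0, so z = 2 - 3*I/2 is a (simple) pole.
  P(1 + I/2) = 9/4 + 5*I/2 ≠ 0, so z = 1 + I/2 is a (simple) pole.
  P(3/2 - I/3) = 71/12 - 8*I/3 ≠ 0, so z = 3/2 - I/3 is a (simple) pole.

Poles of f: {1 + I/2, 3/2 - I/3, 2 - 3*I/2}

Final answer: {1 + I/2, 3/2 - I/3, 2 - 3*I/2}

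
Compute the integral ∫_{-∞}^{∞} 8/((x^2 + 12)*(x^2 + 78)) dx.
2*pi*(-sqrt(78) + 13*sqrt(3))/1287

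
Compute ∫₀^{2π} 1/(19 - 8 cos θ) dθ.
Call the integral J. The integrand is 2π-periodic and we integrate over a full period, so shifting θ does not change the value (θ → θ + π flips the sign of the trig term). Hence
  J = ∫₀^{2π} dθ/(19 + 8 cos θ).
Put z = e^{iθ}: then cos θ = (z + 1/z)/2, dθ = dz/(iz), and z runs once counterclockwise around |z| = 1:
  J = ∮_{|z|=1} 1/(19 + 8*(z + 1/z)/2) · dz/(iz) = (2/i) ∮_{|z|=1} dz/(8*z^2 + 38*z + 8).
The roots of 8*z^2 + 38*z + 8 are z = (-19 ± sqrt(19^2 - 8^2))/8, with sqrt(297) = 3*sqrt(33); their product is 1, so only z₊ = -19/8 + 3*sqrt(33)/8 lies inside the unit circle (z₋ = -19/8 - 3*sqrt(33)/8 lies outside).
z₊ is a simple zero of q(z) = 8*z^2 + 38*z + 8, so Res(1/q, z₊) = 1/q'(z₊) with q'(z) = 16*z + 38; and q'(z₊) = 8*(z₊ - z₋) = 6*sqrt(33).
Therefore J = (2/i) · 2πi · 1/(6*sqrt(33)) = 2*pi/(3*sqrt(33)) = 2*sqrt(33)*pi/99

Final answer: 2*sqrt(33)*pi/99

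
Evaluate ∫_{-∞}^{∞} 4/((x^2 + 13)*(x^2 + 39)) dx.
Let f(z) = 4/((z^2 + 13)*(z^2 + 39)). The denominator has no real zeros and deg Q - deg P = 4 ≥ 2, so the integral of f over the upper semicircle |z| = R tends to 0 as R → ∞. Closing the contour in the upper half-plane,
  ∫_{-∞}^{∞} f(x) dx = 2πi · Σ Res(f, z_k)  over the poles with Im z_k > 0.

Zeros of the denominator: z^2 + 39 = 0 gives z = ±sqrt(39)*I; z^2 + 13 = 0 gives z = ±sqrt(13)*I.
Upper half-plane: z = sqrt(13)*I, z = sqrt(39)*I (simple).

Each pole is a simple zero of Q(z) = z^4 + 52*z^2 + 507, so Res(f, z₀) = P(z₀)/Q'(z₀) with P(z) = 4, Q'(z) = 4*z^3 + 104*z:
  Res(f, sqrt(13)*I) = (4)/(52*sqrt(13)*I) = -sqrt(13)*I/169
  Res(f, sqrt(39)*I) = (4)/(-52*sqrt(39)*I) = sqrt(39)*I/507

Sum of residues: I*(-3*sqrt(13) + sqrt(39))/507
∫_{-∞}^{∞} f(x) dx = 2πi · (I*(-3*sqrt(13) + sqrt(39))/507) = 2*pi*(-sqrt(39) + 3*sqrt(13))/507

Final answer: 2*pi*(-sqrt(39) + 3*sqrt(13))/507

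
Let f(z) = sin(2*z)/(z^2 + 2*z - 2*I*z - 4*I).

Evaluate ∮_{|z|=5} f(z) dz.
By the residue theorem, ∮_C f(z) dz = 2πi · (sum of the residues of f at the poles inside |z| = 5).

The denominator factors as (z - 2*I)*(z + 2), so the singularities of f are simple poles at z = 2*I, z = -2.
  |2*I|² = 4 < 25 = 5², so this pole is inside the contour.
  |-2|² = 4 < 25 = 5², so this pole is inside the contour.

With P(z) = sin(2*z) and Q(z) = z^2 + 2*z - 2*I*z - 4*I, each pole is simple, so Res(f, z₀) = P(z₀)/Q'(z₀) with Q'(z) = 2*z + 2 - 2*I.
  Res(f, 2*I) = P(2*I)/Q'(2*I) = (I*sinh(4))/(2 + 2*I) = (1/4 + I/4)*sinh(4)
  Res(f, -2) = P(-2)/Q'(-2) = (-sin(4))/(-2 - 2*I) = (1/4 - I/4)*sin(4)

Sum of residues inside C: (1/4 - I/4)*sin(4) + (1/4 + I/4)*sinh(4)
∮_C f(z) dz = 2πi · ((1/4 - I/4)*sin(4) + (1/4 + I/4)*sinh(4)) = pi*(1/2 + I/2)*sin(4) + pi*(-1/2 + I/2)*sinh(4)

Final answer: pi*(1/2 + I/2)*sin(4) + pi*(-1/2 + I/2)*sinh(4)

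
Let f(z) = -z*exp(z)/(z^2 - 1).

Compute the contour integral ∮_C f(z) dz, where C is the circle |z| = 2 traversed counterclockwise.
By the residue theorem, ∮_C f(z) dz = 2πi · (sum of the residues of f at the poles inside |z| = 2).

The denominator factors as (z + 1)*(z - 1), so the singularities of f are simple poles at z = -1, z = 1.
  |-1|² = 1 < 4 = 2², so this pole is inside the contour.
  |1|² = 1 < 4 = 2², so this pole is inside the contour.

With P(z) = -z*exp(z) and Q(z) = z^2 - 1, each pole is simple, so Res(f, z₀) = P(z₀)/Q'(z₀) with Q'(z) = 2*z.
  Res(f, -1) = P(-1)/Q'(-1) = (exp(-1))/(-2) = -exp(-1)/2
  Res(f, 1) = P(1)/Q'(1) = (-exp(1))/(2) = -exp(1)/2

Sum of residues inside C: -exp(1)/2 - exp(-1)/2
∮_C f(z) dz = 2πi · (-exp(1)/2 - exp(-1)/2) = -exp(1)*I*pi - I*pi*exp(-1)

Final answer: -exp(1)*I*pi - I*pi*exp(-1)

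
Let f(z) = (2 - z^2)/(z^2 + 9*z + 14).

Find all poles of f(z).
The singularities of f are the zeros of the denominator. Factoring,
  z^2 + 9*z + 14 = (z + 7)*(z + 2)
so the candidates are z = -7, z = -2.

Check the numerator P(z) = 2 - z^2 at each one:
  P(-7) = -47 ≠ 0, so z = -7 is a (simple) pole.
  P(-2) = -2 ≠ 0, so z = -2 is a (simple) pole.

Poles of f: {-7, -2}

Final answer: {-7, -2}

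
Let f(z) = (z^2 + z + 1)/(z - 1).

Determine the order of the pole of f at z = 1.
Factor the denominator:
  z - 1 = (z - 1)

The numerator P(z) = z^2 + z + 1 has P(1) = 3 ≠ 0, so no factor of (z - 1) cancels.
Near z = 1 we can therefore write f(z) = g(z)/(z - 1) with g analytic at 1 and g(1) ≠ 0 (g is just the numerator).

Hence z = 1 is a pole of order 1.

Final answer: 1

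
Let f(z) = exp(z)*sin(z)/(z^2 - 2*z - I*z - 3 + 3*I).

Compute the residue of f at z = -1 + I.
Write f(z) = P(z)/Q(z) with P(z) = exp(z)*sin(z) and Q(z) = z^2 - 2*z - I*z - 3 + 3*I.
The denominator factors as Q(z) = (z - 3)*(z + 1 - I), so z = -1 + I is a simple zero of Q and P is analytic there; z = -1 + I is therefore a simple pole and
  Res(f, z₀) = P(z₀)/Q'(z₀).

Q'(z) = 2*z - 2 - I, so Q'(-1 + I) = -4 + I.
P(-1 + I) = -exp(-1 + I)*sin(1 - I).

Res(f, -1 + I) = (-exp(-1 + I)*sin(1 - I))/(-4 + I) = (4/17 + I/17)*exp(-1 + I)*sin(1 - I)

Final answer: (4/17 + I/17)*exp(-1 + I)*sin(1 - I)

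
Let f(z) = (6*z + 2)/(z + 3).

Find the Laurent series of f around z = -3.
Put w = z - (-3), i.e. z = w - 3. The denominator is w, so it suffices to rewrite the numerator in powers of w.

P(z) = 6*z + 2
P(w - 3) = -16 + 6*w

Dividing each term by w:
  f = -16/w + 6

Substituting back w = z + 3:
  f(z) = -16/(z + 3) + 6

The series is finite because the numerator is a polynomial; the negative powers form the principal part, and the coefficient of 1/(z + 3) gives Res(f, -3) = -16.

Final answer: -16/(z + 3) + 6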